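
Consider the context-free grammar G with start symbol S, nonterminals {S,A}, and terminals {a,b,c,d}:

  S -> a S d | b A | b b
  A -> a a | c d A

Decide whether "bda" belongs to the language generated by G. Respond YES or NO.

CNF form of G:
  S -> T0 X5 | T3 A | T3 T3
  A -> T0 T0 | T1 X4
  T0 -> a
  T1 -> c
  T2 -> d
  T3 -> b
  X4 -> T2 A
  X5 -> S T2

CYK fill:
  [0..0]={T3}  "b"  orig:{}
  [1..1]={T2}  "d"  orig:{}
  [2..2]={T0}  "a"  orig:{}
  [0..1]=∅  "bd"
  [1..2]=∅  "da"
  [0..2]=∅  "bda"

S ∉ T[0,2] ⇒ NO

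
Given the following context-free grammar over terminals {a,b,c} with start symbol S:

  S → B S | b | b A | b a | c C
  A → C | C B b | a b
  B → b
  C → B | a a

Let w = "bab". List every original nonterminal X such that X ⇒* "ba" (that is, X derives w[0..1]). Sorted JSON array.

Convert to CNF:
  S -> B S | T0 A | T0 T1 | T2 C | b
  A -> C X3 | T1 T0 | T1 T1 | b
  B -> b
  C -> T1 T1 | b
  T0 -> b
  T1 -> a
  T2 -> c
  X3 -> B T0

CYK fill, restricted to cells inside w[0..1]:
  cell(0,0) b: {A,B,C,S,T0}  orig:{A,B,C,S}
  cell(1,1) a: {T1}  orig:{}
  cell(0,1) ba: {S}

Original NTs in T[0,1] deriving "ba": ["S"]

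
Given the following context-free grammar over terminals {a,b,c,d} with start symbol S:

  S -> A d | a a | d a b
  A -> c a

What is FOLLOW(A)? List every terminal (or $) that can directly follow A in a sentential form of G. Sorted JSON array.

FIRST sets, iterate to fixpoint:
iter 1:
  A via A→c a: +{c}
  S via S→A d: +{c}
  S via S→a a: +{a}
  S via S→d a b: +{d}
  FIRST[S]={a,c,d}  FIRST[A]={c}
iter 2: (stable)
  FIRST[S]={a,c,d}  FIRST[A]={c}

Compute FOLLOW by fixpoint:
initialize: $ ∈ FOLLOW(S)
round 1:
  S→A d: FOLLOW(A) ⊇ FIRST(d) = {d}; new: +{d}
  FOLLOW(S)={$}  FOLLOW(A)={d}
round 2: — fixpoint
  FOLLOW(S)={$}  FOLLOW(A)={d}

FOLLOW(A) = ["d"]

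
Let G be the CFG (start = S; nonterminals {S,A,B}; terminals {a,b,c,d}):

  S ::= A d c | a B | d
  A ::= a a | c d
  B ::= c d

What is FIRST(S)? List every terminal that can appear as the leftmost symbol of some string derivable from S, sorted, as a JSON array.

FIRST sets, iterate to fixpoint:
pass 1:
  A via A→a a: +{a}
  A via A→c d: +{c}
  B via B→c d: +{c}
  S via S→A d c: +{a,c}
  S via S→d: +{d}
  FIRST(S)={a,c,d}  FIRST(A)={a,c}  FIRST(B)={c}
pass 2: — fixpoint
  FIRST(S)={a,c,d}  FIRST(A)={a,c}  FIRST(B)={c}

FIRST(S) = ["a", "c", "d"]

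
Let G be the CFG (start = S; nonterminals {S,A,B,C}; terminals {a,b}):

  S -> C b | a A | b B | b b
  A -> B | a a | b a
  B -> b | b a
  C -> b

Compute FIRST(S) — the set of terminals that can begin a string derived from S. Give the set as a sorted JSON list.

FIRST sets, iterate to fixpoint:
round 1:
  A via A→a a: +{a}
  A via A→b a: +{b}
  B via B→b: +{b}
  C via C→b: +{b}
  S via S→C b: +{b}
  S via S→a A: +{a}
  S: {a,b}  A: {a,b}  B: {b}  C: {b}
round 2: done
  S: {a,b}  A: {a,b}  B: {b}  C: {b}

FIRST(S) = ["a", "b"]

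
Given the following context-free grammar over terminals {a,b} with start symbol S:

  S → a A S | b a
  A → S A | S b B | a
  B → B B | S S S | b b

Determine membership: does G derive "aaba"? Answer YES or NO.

CNF form of G:
  S -> T0 T1 | T1 X4
  A -> S A | S X2 | a
  B -> B B | S X3 | T0 T0
  T0 -> b
  T1 -> a
  X2 -> T0 B
  X3 -> S S
  X4 -> A S

Fill CYK table bottom-up:
  [0..0]={A,T1}  "a"  orig:{A}
  [1..1]={A,T1}  "a"  orig:{A}
  [2..2]={T0}  "b"  orig:{}
  [3..3]={A,T1}  "a"  orig:{A}
  [0..1]=∅  "aa"
  [1..2]=∅  "ab"
  [2..3]={S}  "ba"
  [0..2]=∅  "aab"
  [1..3]={X4}  "aba"  orig:{}
  [0..3]={S}  "aaba"

S ∈ T[0,3] ⇒ YES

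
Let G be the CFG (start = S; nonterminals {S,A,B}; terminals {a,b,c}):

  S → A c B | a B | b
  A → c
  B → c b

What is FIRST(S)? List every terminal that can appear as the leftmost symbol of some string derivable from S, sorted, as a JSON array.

Compute FIRST by fixpoint:
iter 1:
  A via A→c: +{c}
  B via B→c b: +{c}
  S via S→A c B: +{c}
  S via S→a B: +{a}
  S via S→b: +{b}
  S: {a,b,c}  A: {c}  B: {c}
iter 2: — fixpoint
  S: {a,b,c}  A: {c}  B: {c}

FIRST(S) = ["a", "b", "c"]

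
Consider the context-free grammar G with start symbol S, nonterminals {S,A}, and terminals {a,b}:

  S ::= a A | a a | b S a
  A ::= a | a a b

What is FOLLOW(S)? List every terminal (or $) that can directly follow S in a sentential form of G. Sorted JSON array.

FIRST sets, iterate to fixpoint:
round 1:
  A via A→a: +{a}
  S via S→a A: +{a}
  S via S→b S a: +{b}
  S: {a,b}  A: {a}
round 2: — fixpoint
  S: {a,b}  A: {a}

FOLLOW sets:
FOLLOW(S) := {$}
pass 1:
  S→a A: FOLLOW(A) ⊇ FOLLOW(S) ⊇ {$}; new: +{$}
  S→b S a: FOLLOW(S) ⊇ FIRST(a) = {a}; new: +{a}
  FOLLOW(S)={$,a}  FOLLOW(A)={$}
pass 2:
  S→a A: FOLLOW(A) ⊇ FOLLOW(S) ⊇ {$,a}; new: +{a}
  FOLLOW(S)={$,a}  FOLLOW(A)={$,a}
pass 3: — fixpoint
  FOLLOW(S)={$,a}  FOLLOW(A)={$,a}

FOLLOW(S) = ["$", "a"]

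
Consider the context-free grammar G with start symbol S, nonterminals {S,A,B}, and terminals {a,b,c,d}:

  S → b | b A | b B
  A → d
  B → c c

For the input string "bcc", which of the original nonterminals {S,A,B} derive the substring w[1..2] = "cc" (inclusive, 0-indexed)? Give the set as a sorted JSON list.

CNF form of G:
  S -> T1 A | T1 B | b
  A -> d
  B -> T0 T0
  T0 -> c
  T1 -> b

Fill CYK table bottom-up, restricted to cells inside w[1..2]:
  [1..1]={T0}  "c"  orig:{}
  [2..2]={T0}  "c"  orig:{}
  [1..2]={B}  "cc"

Original NTs in T[1,2] deriving "cc": ["B"]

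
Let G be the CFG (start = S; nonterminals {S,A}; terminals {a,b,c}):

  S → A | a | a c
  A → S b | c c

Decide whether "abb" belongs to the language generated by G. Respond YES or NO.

Convert to CNF:
  S -> S T0 | T1 T1 | T2 T1 | a
  A -> S T0 | T1 T1
  T0 -> b
  T1 -> c
  T2 -> a

CYK fill:
  cell(0,0) a: {S,T2}  orig:{S}
  cell(1,1) b: {T0}  orig:{}
  cell(2,2) b: {T0}  orig:{}
  cell(0,1) ab: {A,S}
  cell(1,2) bb: ∅
  cell(0,2) abb: {A,S}

S ∈ T[0,2] ⇒ YES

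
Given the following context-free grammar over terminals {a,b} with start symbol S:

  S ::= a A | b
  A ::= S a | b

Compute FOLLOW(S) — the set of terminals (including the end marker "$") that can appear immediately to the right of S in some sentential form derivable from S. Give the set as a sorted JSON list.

Compute FIRST by fixpoint:
[1]
  A via A→b: +{b}
  S via S→a A: +{a}
  S via S→b: +{b}
  FIRST[S]={a,b}  FIRST[A]={b}
[2]
  A via A→S a: +{a}
  FIRST[S]={a,b}  FIRST[A]={a,b}
[3] — fixpoint
  FIRST[S]={a,b}  FIRST[A]={a,b}

Compute FOLLOW by fixpoint:
FOLLOW(S) := {$}
[1]
  A→S a: FOLLOW(S) ⊇ FIRST(a) = {a}; new: +{a}
  S→a A: FOLLOW(A) ⊇ FOLLOW(S) ⊇ {$,a}; new: +{$,a}
  FOLLOW(S)={$,a}  FOLLOW(A)={$,a}
[2] (stable)
  FOLLOW(S)={$,a}  FOLLOW(A)={$,a}

FOLLOW(S) = ["$", "a"]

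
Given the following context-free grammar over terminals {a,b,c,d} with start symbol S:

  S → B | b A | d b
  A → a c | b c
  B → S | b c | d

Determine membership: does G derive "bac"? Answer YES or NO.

CNF form of G:
  S -> T2 A | T2 T1 | T3 T2 | d
  A -> T0 T1 | T2 T1
  B -> T2 A | T2 T1 | T3 T2 | d
  T0 -> a
  T1 -> c
  T2 -> b
  T3 -> d

CYK fill:
  [0..0]={T2}  "b"  orig:{}
  [1..1]={T0}  "a"  orig:{}
  [2..2]={T1}  "c"  orig:{}
  [0..1]=∅  "ba"
  [1..2]={A}  "ac"
  [0..2]={B,S}  "bac"

S ∈ T[0,2] ⇒ YES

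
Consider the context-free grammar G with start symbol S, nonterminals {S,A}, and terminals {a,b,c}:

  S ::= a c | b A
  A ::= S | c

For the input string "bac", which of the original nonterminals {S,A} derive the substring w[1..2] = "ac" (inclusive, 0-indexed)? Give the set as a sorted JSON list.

CNF form of G:
  S -> T0 T1 | T2 A
  A -> T0 T1 | T2 A | c
  T0 -> a
  T1 -> c
  T2 -> b

CYK table (by increasing span) — only the sub-triangle for w[1..2]:
  cell(1,1) a: {T0}  orig:{}
  cell(2,2) c: {A,T1}  orig:{A}
  cell(1,2) ac: {A,S}

Original NTs in T[1,2] deriving "ac": ["A", "S"]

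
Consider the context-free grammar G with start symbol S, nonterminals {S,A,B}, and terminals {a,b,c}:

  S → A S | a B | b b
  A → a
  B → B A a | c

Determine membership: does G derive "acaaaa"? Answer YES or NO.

CNF form of G:
  S -> A S | T0 B | T1 T1
  A -> a
  B -> B X2 | c
  T0 -> a
  T1 -> b
  X2 -> A T0

CYK table (by increasing span):
  [0..0]={A,T0}  "a"  orig:{A}
  [1..1]={B}  "c"
  [2..2]={A,T0}  "a"  orig:{A}
  [3..3]={A,T0}  "a"  orig:{A}
  [4..4]={A,T0}  "a"  orig:{A}
  [5..5]={A,T0}  "a"  orig:{A}
  [0..1]={S}  "ac"
  [1..2]=∅  "ca"
  [2..3]={X2}  "aa"  orig:{}
  [3..4]={X2}  "aa"  orig:{}
  [4..5]={X2}  "aa"  orig:{}
  [0..2]=∅  "aca"
  [1..3]={B}  "caa"
  [2..4]=∅  "aaa"
  [3..5]=∅  "aaa"
  [0..3]={S}  "acaa"
  [1..4]=∅  "caaa"
  [2..5]=∅  "aaaa"
  [0..4]=∅  "acaaa"
  [1..5]={B}  "caaaa"
  [0..5]={S}  "acaaaa"

S ∈ T[0,5] ⇒ YES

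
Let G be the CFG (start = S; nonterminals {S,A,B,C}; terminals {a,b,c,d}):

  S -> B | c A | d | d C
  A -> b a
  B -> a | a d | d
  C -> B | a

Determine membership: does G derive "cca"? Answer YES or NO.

Convert to CNF:
  S -> T1 T2 | T2 C | T3 A | a | d
  A -> T0 T1
  B -> T1 T2 | a | d
  C -> T1 T2 | a | d
  T0 -> b
  T1 -> a
  T2 -> d
  T3 -> c

CYK table (by increasing span):
  [0..0]={T3}  "c"  orig:{}
  [1..1]={T3}  "c"  orig:{}
  [2..2]={B,C,S,T1}  "a"  orig:{B,C,S}
  [0..1]=∅  "cc"
  [1..2]=∅  "ca"
  [0..2]=∅  "cca"

S ∉ T[0,2] ⇒ NO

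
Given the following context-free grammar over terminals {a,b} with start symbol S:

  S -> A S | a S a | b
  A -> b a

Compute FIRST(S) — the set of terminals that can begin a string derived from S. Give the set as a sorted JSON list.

Compute FIRST by fixpoint:
iter 1:
  A via A→b a: +{b}
  S via S→A S: +{b}
  S via S→a S a: +{a}
  S: {a,b}  A: {b}
iter 2: (stable)
  S: {a,b}  A: {b}

FIRST(S) = ["a", "b"]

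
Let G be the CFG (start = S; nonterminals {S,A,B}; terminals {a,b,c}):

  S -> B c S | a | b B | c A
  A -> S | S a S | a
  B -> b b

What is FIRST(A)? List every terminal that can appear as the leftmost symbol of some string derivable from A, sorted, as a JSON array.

FIRST iteration:
pass 1:
  A via A→a: +{a}
  B via B→b b: +{b}
  S via S→B c S: +{b}
  S via S→a: +{a}
  S via S→c A: +{c}
  FIRST(S)={a,b,c}  FIRST(A)={a}  FIRST(B)={b}
pass 2:
  A via A→S: +{b,c}
  FIRST(S)={a,b,c}  FIRST(A)={a,b,c}  FIRST(B)={b}
pass 3: done
  FIRST(S)={a,b,c}  FIRST(A)={a,b,c}  FIRST(B)={b}

FIRST(A) = ["a", "b", "c"]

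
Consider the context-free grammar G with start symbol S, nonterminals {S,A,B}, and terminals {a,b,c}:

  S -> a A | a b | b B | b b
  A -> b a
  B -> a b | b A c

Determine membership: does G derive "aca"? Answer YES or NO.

CNF form of G:
  S -> T0 B | T0 T0 | T1 A | T1 T0
  A -> T0 T1
  B -> T0 X3 | T1 T0
  T0 -> b
  T1 -> a
  T2 -> c
  X3 -> A T2

CYK fill:
  cell(0,0) a: {T1}  orig:{}
  cell(1,1) c: {T2}  orig:{}
  cell(2,2) a: {T1}  orig:{}
  cell(0,1) ac: ∅
  cell(1,2) ca: ∅
  cell(0,2) aca: ∅

S ∉ T[0,2] ⇒ NO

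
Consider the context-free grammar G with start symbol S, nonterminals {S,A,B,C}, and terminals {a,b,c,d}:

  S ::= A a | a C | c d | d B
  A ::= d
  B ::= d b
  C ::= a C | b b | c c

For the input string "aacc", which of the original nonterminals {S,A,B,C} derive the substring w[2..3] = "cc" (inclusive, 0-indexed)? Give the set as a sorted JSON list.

Convert to CNF:
  S -> A T2 | T0 B | T2 C | T3 T0
  A -> d
  B -> T0 T1
  C -> T1 T1 | T2 C | T3 T3
  T0 -> d
  T1 -> b
  T2 -> a
  T3 -> c

CYK table (by increasing span) — only the sub-triangle for w[2..3]:
  cell(2,2) c: {T3}  orig:{}
  cell(3,3) c: {T3}  orig:{}
  cell(2,3) cc: {C}

Original NTs in T[2,3] deriving "cc": ["C"]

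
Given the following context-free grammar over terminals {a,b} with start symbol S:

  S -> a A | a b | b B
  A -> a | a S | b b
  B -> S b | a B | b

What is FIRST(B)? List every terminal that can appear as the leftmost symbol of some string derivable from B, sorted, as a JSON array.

Compute FIRST by fixpoint:
iter 1:
  A via A→a: +{a}
  A via A→b b: +{b}
  B via B→a B: +{a}
  B via B→b: +{b}
  S via S→a A: +{a}
  S via S→b B: +{b}
  S: {a,b}  A: {a,b}  B: {a,b}
iter 2: (stable)
  S: {a,b}  A: {a,b}  B: {a,b}

FIRST(B) = ["a", "b"]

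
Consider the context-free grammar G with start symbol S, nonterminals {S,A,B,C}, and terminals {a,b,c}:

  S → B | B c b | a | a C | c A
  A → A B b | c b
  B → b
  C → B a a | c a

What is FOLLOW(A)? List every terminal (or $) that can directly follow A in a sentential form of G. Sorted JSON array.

Compute FIRST by fixpoint:
iter 1:
  A via A→c b: +{c}
  B via B→b: +{b}
  C via C→B a a: +{b}
  C via C→c a: +{c}
  S via S→B: +{b}
  S via S→a: +{a}
  S via S→c A: +{c}
  FIRST(S)={a,b,c}  FIRST(A)={c}  FIRST(B)={b}  FIRST(C)={b,c}
iter 2: (stable)
  FIRST(S)={a,b,c}  FIRST(A)={c}  FIRST(B)={b}  FIRST(C)={b,c}

FOLLOW iteration:
FOLLOW(S) := {$}
iter 1:
  A→A B b: FOLLOW(A) ⊇ FIRST(B) = {b}; new: +{b}
  A→A B b: FOLLOW(B) ⊇ FIRST(b) = {b}; new: +{b}
  C→B a a: FOLLOW(B) ⊇ FIRST(a) = {a}; new: +{a}
  S→B: FOLLOW(B) ⊇ FOLLOW(S) ⊇ {$}; new: +{$}
  S→B c b: FOLLOW(B) ⊇ FIRST(c) = {c}; new: +{c}
  S→a C: FOLLOW(C) ⊇ FOLLOW(S) ⊇ {$}; new: +{$}
  S→c A: FOLLOW(A) ⊇ FOLLOW(S) ⊇ {$}; new: +{$}
  FOLLOW[S]={$}  FOLLOW[A]={$,b}  FOLLOW[B]={$,a,b,c}  FOLLOW[C]={$}
iter 2: — fixpoint
  FOLLOW[S]={$}  FOLLOW[A]={$,b}  FOLLOW[B]={$,a,b,c}  FOLLOW[C]={$}

FOLLOW(A) = ["$", "b"]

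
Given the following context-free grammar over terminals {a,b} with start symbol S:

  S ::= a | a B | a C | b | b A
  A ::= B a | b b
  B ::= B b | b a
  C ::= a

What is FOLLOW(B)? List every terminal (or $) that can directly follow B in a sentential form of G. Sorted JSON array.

FIRST sets, iterate to fixpoint:
[1]
  A via A→b b: +{b}
  B via B→b a: +{b}
  C via C→a: +{a}
  S via S→a: +{a}
  S via S→b: +{b}
  FIRST(S)={a,b}  FIRST(A)={b}  FIRST(B)={b}  FIRST(C)={a}
[2] (no change)
  FIRST(S)={a,b}  FIRST(A)={b}  FIRST(B)={b}  FIRST(C)={a}

FOLLOW sets:
seed FOLLOW(S) with $
pass 1:
  A→B a: FOLLOW(B) ⊇ FIRST(a) = {a}; new: +{a}
  B→B b: FOLLOW(B) ⊇ FIRST(b) = {b}; new: +{b}
  S→a B: FOLLOW(B) ⊇ FOLLOW(S) ⊇ {$}; new: +{$}
  S→a C: FOLLOW(C) ⊇ FOLLOW(S) ⊇ {$}; new: +{$}
  S→b A: FOLLOW(A) ⊇ FOLLOW(S) ⊇ {$}; new: +{$}
  FOLLOW[S]={$}  FOLLOW[A]={$}  FOLLOW[B]={$,a,b}  FOLLOW[C]={$}
pass 2: (stable)
  FOLLOW[S]={$}  FOLLOW[A]={$}  FOLLOW[B]={$,a,b}  FOLLOW[C]={$}

FOLLOW(B) = ["$", "a", "b"]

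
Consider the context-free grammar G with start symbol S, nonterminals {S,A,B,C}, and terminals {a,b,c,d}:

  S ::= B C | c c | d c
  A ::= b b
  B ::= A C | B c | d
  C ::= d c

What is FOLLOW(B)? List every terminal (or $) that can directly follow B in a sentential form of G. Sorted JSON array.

FIRST sets, iterate to fixpoint:
[1]
  A via A→b b: +{b}
  B via B→A C: +{b}
  B via B→d: +{d}
  C via C→d c: +{d}
  S via S→B C: +{b,d}
  S via S→c c: +{c}
  FIRST(S)={b,c,d}  FIRST(A)={b}  FIRST(B)={b,d}  FIRST(C)={d}
[2] done
  FIRST(S)={b,c,d}  FIRST(A)={b}  FIRST(B)={b,d}  FIRST(C)={d}

FOLLOW sets:
FOLLOW(S) := {$}
round 1:
  B→A C: FOLLOW(A) ⊇ FIRST(C) = {d}; new: +{d}
  B→B c: FOLLOW(B) ⊇ FIRST(c) = {c}; new: +{c}
  S→B C: FOLLOW(B) ⊇ FIRST(C) = {d}; new: +{d}
  S→B C: FOLLOW(C) ⊇ FOLLOW(S) ⊇ {$}; new: +{$}
  S: {$}  A: {d}  B: {c,d}  C: {$}
round 2:
  B→A C: FOLLOW(C) ⊇ FOLLOW(B) ⊇ {c,d}; new: +{c,d}
  S: {$}  A: {d}  B: {c,d}  C: {$,c,d}
round 3: — fixpoint
  S: {$}  A: {d}  B: {c,d}  C: {$,c,d}

FOLLOW(B) = ["c", "d"]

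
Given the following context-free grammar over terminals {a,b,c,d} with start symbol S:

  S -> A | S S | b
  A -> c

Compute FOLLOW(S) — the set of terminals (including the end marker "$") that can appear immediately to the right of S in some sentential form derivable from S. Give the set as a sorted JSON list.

FIRST iteration:
[1]
  A via A→c: +{c}
  S via S→A: +{c}
  S via S→b: +{b}
  S: {b,c}  A: {c}
[2] — fixpoint
  S: {b,c}  A: {c}

FOLLOW iteration:
initialize: $ ∈ FOLLOW(S)
iter 1:
  S→A: FOLLOW(A) ⊇ FOLLOW(S) ⊇ {$}; new: +{$}
  S→S S: FOLLOW(S) ⊇ FIRST(S) = {b,c}; new: +{b,c}
  S: {$,b,c}  A: {$}
iter 2:
  S→A: FOLLOW(A) ⊇ FOLLOW(S) ⊇ {$,b,c}; new: +{b,c}
  S: {$,b,c}  A: {$,b,c}
iter 3: — fixpoint
  S: {$,b,c}  A: {$,b,c}

FOLLOW(S) = ["$", "b", "c"]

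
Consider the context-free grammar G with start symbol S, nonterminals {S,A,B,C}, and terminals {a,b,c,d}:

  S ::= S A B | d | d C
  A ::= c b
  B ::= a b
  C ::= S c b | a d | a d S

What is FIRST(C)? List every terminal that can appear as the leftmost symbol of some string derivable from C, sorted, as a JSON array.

FIRST sets, iterate to fixpoint:
[1]
  A via A→c b: +{c}
  B via B→a b: +{a}
  C via C→a d: +{a}
  S via S→d: +{d}
  S: {d}  A: {c}  B: {a}  C: {a}
[2]
  C via C→S c b: +{d}
  S: {d}  A: {c}  B: {a}  C: {a,d}
[3] — fixpoint
  S: {d}  A: {c}  B: {a}  C: {a,d}

FIRST(C) = ["a", "d"]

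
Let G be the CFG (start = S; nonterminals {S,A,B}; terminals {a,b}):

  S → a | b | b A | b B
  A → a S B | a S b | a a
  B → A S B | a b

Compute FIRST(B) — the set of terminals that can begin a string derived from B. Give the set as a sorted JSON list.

FIRST iteration:
round 1:
  A via A→a S B: +{a}
  B via B→A S B: +{a}
  S via S→a: +{a}
  S via S→b: +{b}
  S: {a,b}  A: {a}  B: {a}
round 2: (no change)
  S: {a,b}  A: {a}  B: {a}

FIRST(B) = ["a"]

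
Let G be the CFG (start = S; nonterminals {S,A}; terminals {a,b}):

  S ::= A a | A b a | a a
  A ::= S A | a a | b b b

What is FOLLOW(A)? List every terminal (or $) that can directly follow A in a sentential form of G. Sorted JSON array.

FIRST iteration:
pass 1:
  A via A→a a: +{a}
  A via A→b b b: +{b}
  S via S→A a: +{a,b}
  FIRST(S)={a,b}  FIRST(A)={a,b}
pass 2: (stable)
  FIRST(S)={a,b}  FIRST(A)={a,b}

Compute FOLLOW by fixpoint:
FOLLOW(S) := {$}
round 1:
  A→S A: FOLLOW(S) ⊇ FIRST(A) = {a,b}; new: +{a,b}
  S→A a: FOLLOW(A) ⊇ FIRST(a) = {a}; new: +{a}
  S→A b a: FOLLOW(A) ⊇ FIRST(b) = {b}; new: +{b}
  FOLLOW(S)={$,a,b}  FOLLOW(A)={a,b}
round 2: (no change)
  FOLLOW(S)={$,a,b}  FOLLOW(A)={a,b}

FOLLOW(A) = ["a", "b"]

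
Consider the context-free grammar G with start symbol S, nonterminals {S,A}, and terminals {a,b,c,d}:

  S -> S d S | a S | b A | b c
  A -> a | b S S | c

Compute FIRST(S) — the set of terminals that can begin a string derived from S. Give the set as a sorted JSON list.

FIRST iteration:
[1]
  A via A→a: +{a}
  A via A→b S S: +{b}
  A via A→c: +{c}
  S via S→a S: +{a}
  S via S→b A: +{b}
  FIRST[S]={a,b}  FIRST[A]={a,b,c}
[2] (no change)
  FIRST[S]={a,b}  FIRST[A]={a,b,c}

FIRST(S) = ["a", "b"]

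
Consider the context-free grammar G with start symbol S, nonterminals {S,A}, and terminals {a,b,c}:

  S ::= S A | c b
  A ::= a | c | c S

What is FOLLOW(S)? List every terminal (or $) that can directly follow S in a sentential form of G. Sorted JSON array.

FIRST iteration:
pass 1:
  A via A→a: +{a}
  A via A→c: +{c}
  S via S→c b: +{c}
  S: {c}  A: {a,c}
pass 2: (no change)
  S: {c}  A: {a,c}

Compute FOLLOW by fixpoint:
FOLLOW(S) := {$}
round 1:
  S→S A: FOLLOW(S) ⊇ FIRST(A) = {a,c}; new: +{a,c}
  S→S A: FOLLOW(A) ⊇ FOLLOW(S) ⊇ {$,a,c}; new: +{$,a,c}
  FOLLOW[S]={$,a,c}  FOLLOW[A]={$,a,c}
round 2: (no change)
  FOLLOW[S]={$,a,c}  FOLLOW[A]={$,a,c}

FOLLOW(S) = ["$", "a", "c"]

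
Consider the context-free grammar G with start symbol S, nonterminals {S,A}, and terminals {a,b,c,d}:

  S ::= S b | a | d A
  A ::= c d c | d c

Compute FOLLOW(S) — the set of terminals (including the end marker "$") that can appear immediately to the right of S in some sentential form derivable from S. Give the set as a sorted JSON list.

FIRST iteration:
pass 1:
  A via A→c d c: +{c}
  A via A→d c: +{d}
  S via S→a: +{a}
  S via S→d A: +{d}
  FIRST[S]={a,d}  FIRST[A]={c,d}
pass 2: (no change)
  FIRST[S]={a,d}  FIRST[A]={c,d}

FOLLOW iteration:
seed FOLLOW(S) with $
round 1:
  S→S b: FOLLOW(S) ⊇ FIRST(b) = {b}; new: +{b}
  S→d A: FOLLOW(A) ⊇ FOLLOW(S) ⊇ {$,b}; new: +{$,b}
  FOLLOW(S)={$,b}  FOLLOW(A)={$,b}
round 2: — fixpoint
  FOLLOW(S)={$,b}  FOLLOW(A)={$,b}

FOLLOW(S) = ["$", "b"]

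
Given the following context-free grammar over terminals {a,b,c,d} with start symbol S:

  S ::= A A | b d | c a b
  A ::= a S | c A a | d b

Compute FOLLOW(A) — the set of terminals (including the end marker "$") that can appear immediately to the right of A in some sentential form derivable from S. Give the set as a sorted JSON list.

FIRST sets, iterate to fixpoint:
pass 1:
  A via A→a S: +{a}
  A via A→c A a: +{c}
  A via A→d b: +{d}
  S via S→A A: +{a,c,d}
  S via S→b d: +{b}
  FIRST(S)={a,b,c,d}  FIRST(A)={a,c,d}
pass 2: done
  FIRST(S)={a,b,c,d}  FIRST(A)={a,c,d}

FOLLOW iteration:
initialize: $ ∈ FOLLOW(S)
[1]
  A→c A a: FOLLOW(A) ⊇ FIRST(a) = {a}; new: +{a}
  S→A A: FOLLOW(A) ⊇ FIRST(A) = {a,c,d}; new: +{c,d}
  S→A A: FOLLOW(A) ⊇ FOLLOW(S) ⊇ {$}; new: +{$}
  FOLLOW(S)={$}  FOLLOW(A)={$,a,c,d}
[2]
  A→a S: FOLLOW(S) ⊇ FOLLOW(A) ⊇ {$,a,c,d}; new: +{a,c,d}
  FOLLOW(S)={$,a,c,d}  FOLLOW(A)={$,a,c,d}
[3] (no change)
  FOLLOW(S)={$,a,c,d}  FOLLOW(A)={$,a,c,d}

FOLLOW(A) = ["$", "a", "c", "d"]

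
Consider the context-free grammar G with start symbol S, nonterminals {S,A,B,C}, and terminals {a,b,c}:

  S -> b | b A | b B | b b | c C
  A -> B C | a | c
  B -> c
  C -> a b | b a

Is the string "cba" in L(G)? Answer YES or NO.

CNF form of G:
  S -> T1 A | T1 B | T1 T1 | T2 C | b
  A -> B C | a | c
  B -> c
  C -> T0 T1 | T1 T0
  T0 -> a
  T1 -> b
  T2 -> c

CYK fill:
  [0..0]={A,B,T2}  "c"  orig:{A,B}
  [1..1]={S,T1}  "b"  orig:{S}
  [2..2]={A,T0}  "a"  orig:{A}
  [0..1]=∅  "cb"
  [1..2]={C,S}  "ba"
  [0..2]={A,S}  "cba"

S ∈ T[0,2] ⇒ YES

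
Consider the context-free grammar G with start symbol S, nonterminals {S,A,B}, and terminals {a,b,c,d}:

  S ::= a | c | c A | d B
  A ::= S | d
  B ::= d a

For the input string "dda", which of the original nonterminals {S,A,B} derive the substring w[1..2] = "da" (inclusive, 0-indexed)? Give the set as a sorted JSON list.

CNF form of G:
  S -> T0 A | T1 B | a | c
  A -> T0 A | T1 B | a | c | d
  B -> T1 T2
  T0 -> c
  T1 -> d
  T2 -> a

CYK fill — only the sub-triangle for w[1..2]:
  [1..1]={A,T1}  "d"  orig:{A}
  [2..2]={A,S,T2}  "a"  orig:{A,S}
  [1..2]={B}  "da"

Original NTs in T[1,2] deriving "da": ["B"]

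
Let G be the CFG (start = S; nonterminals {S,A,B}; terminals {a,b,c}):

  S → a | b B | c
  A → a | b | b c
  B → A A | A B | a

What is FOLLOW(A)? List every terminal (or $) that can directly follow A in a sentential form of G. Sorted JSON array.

FIRST sets, iterate to fixpoint:
[1]
  A via A→a: +{a}
  A via A→b: +{b}
  B via B→A A: +{a,b}
  S via S→a: +{a}
  S via S→b B: +{b}
  S via S→c: +{c}
  FIRST(S)={a,b,c}  FIRST(A)={a,b}  FIRST(B)={a,b}
[2] (stable)
  FIRST(S)={a,b,c}  FIRST(A)={a,b}  FIRST(B)={a,b}

Compute FOLLOW by fixpoint:
FOLLOW(S) := {$}
iter 1:
  B→A A: FOLLOW(A) ⊇ FIRST(A) = {a,b}; new: +{a,b}
  S→b B: FOLLOW(B) ⊇ FOLLOW(S) ⊇ {$}; new: +{$}
  FOLLOW(S)={$}  FOLLOW(A)={a,b}  FOLLOW(B)={$}
iter 2:
  B→A A: FOLLOW(A) ⊇ FOLLOW(B) ⊇ {$}; new: +{$}
  FOLLOW(S)={$}  FOLLOW(A)={$,a,b}  FOLLOW(B)={$}
iter 3: done
  FOLLOW(S)={$}  FOLLOW(A)={$,a,b}  FOLLOW(B)={$}

FOLLOW(A) = ["$", "a", "b"]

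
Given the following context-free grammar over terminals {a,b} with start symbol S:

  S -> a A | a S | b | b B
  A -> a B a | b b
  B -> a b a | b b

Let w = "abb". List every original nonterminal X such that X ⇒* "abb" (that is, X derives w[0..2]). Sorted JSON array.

CNF form of G:
  S -> T0 A | T0 S | T1 B | b
  A -> T0 X2 | T1 T1
  B -> T0 X3 | T1 T1
  T0 -> a
  T1 -> b
  X2 -> B T0
  X3 -> T1 T0

CYK fill (cells [i..j] with 0 ≤ i ≤ j ≤ 2 only):
  cell(0,0) a: {T0}  orig:{}
  cell(1,1) b: {S,T1}  orig:{S}
  cell(2,2) b: {S,T1}  orig:{S}
  cell(0,1) ab: {S}
  cell(1,2) bb: {A,B}
  cell(0,2) abb: {S}

Original NTs in T[0,2] deriving "abb": ["S"]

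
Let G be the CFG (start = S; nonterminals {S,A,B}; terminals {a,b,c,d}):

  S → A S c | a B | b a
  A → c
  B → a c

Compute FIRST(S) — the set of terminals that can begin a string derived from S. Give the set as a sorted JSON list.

FIRST sets, iterate to fixpoint:
[1]
  A via A→c: +{c}
  B via B→a c: +{a}
  S via S→A S c: +{c}
  S via S→a B: +{a}
  S via S→b a: +{b}
  S: {a,b,c}  A: {c}  B: {a}
[2] — fixpoint
  S: {a,b,c}  A: {c}  B: {a}

FIRST(S) = ["a", "b", "c"]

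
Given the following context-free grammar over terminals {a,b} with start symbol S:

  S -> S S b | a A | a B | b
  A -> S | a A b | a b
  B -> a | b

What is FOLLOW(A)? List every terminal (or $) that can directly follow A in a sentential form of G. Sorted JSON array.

FIRST iteration:
[1]
  A via A→a A b: +{a}
  B via B→a: +{a}
  B via B→b: +{b}
  S via S→a A: +{a}
  S via S→b: +{b}
  FIRST[S]={a,b}  FIRST[A]={a}  FIRST[B]={a,b}
[2]
  A via A→S: +{b}
  FIRST[S]={a,b}  FIRST[A]={a,b}  FIRST[B]={a,b}
[3] done
  FIRST[S]={a,b}  FIRST[A]={a,b}  FIRST[B]={a,b}

FOLLOW iteration:
FOLLOW(S) := {$}
round 1:
  A→a A b: FOLLOW(A) ⊇ FIRST(b) = {b}; new: +{b}
  S→S S b: FOLLOW(S) ⊇ FIRST(S) = {a,b}; new: +{a,b}
  S→a A: FOLLOW(A) ⊇ FOLLOW(S) ⊇ {$,a,b}; new: +{$,a}
  S→a B: FOLLOW(B) ⊇ FOLLOW(S) ⊇ {$,a,b}; new: +{$,a,b}
  S: {$,a,b}  A: {$,a,b}  B: {$,a,b}
round 2: (stable)
  S: {$,a,b}  A: {$,a,b}  B: {$,a,b}

FOLLOW(A) = ["$", "a", "b"]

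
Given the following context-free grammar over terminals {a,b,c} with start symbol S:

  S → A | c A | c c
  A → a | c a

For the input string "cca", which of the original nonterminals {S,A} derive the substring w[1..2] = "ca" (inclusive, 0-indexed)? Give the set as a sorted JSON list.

CNF form of G:
  S -> T0 A | T0 T0 | T0 T1 | a
  A -> T0 T1 | a
  T0 -> c
  T1 -> a

CYK table (by increasing span) — only the sub-triangle for w[1..2]:
  cell(1,1) c: {T0}  orig:{}
  cell(2,2) a: {A,S,T1}  orig:{A,S}
  cell(1,2) ca: {A,S}

Original NTs in T[1,2] deriving "ca": ["A", "S"]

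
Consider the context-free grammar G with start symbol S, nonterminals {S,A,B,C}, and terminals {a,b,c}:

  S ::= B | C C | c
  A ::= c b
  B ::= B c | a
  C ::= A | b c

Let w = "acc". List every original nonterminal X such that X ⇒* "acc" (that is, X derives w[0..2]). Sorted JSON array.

CNF form of G:
  S -> B T0 | C C | a | c
  A -> T0 T1
  B -> B T0 | a
  C -> T0 T1 | T1 T0
  T0 -> c
  T1 -> b

Fill CYK table bottom-up, restricted to cells inside w[0..2]:
  [0..0]={B,S}  "a"
  [1..1]={S,T0}  "c"  orig:{S}
  [2..2]={S,T0}  "c"  orig:{S}
  [0..1]={B,S}  "ac"
  [1..2]=∅  "cc"
  [0..2]={B,S}  "acc"

Original NTs in T[0,2] deriving "acc": ["B", "S"]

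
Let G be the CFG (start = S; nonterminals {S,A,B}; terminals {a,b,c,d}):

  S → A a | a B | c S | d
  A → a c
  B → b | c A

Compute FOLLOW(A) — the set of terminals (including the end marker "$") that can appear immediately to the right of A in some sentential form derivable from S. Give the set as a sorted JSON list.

FIRST sets, iterate to fixpoint:
[1]
  A via A→a c: +{a}
  B via B→b: +{b}
  B via B→c A: +{c}
  S via S→A a: +{a}
  S via S→c S: +{c}
  S via S→d: +{d}
  S: {a,c,d}  A: {a}  B: {b,c}
[2] — fixpoint
  S: {a,c,d}  A: {a}  B: {b,c}

FOLLOW sets:
FOLLOW(S) := {$}
pass 1:
  S→A a: FOLLOW(A) ⊇ FIRST(a) = {a}; new: +{a}
  S→a B: FOLLOW(B) ⊇ FOLLOW(S) ⊇ {$}; new: +{$}
  FOLLOW[S]={$}  FOLLOW[A]={a}  FOLLOW[B]={$}
pass 2:
  B→c A: FOLLOW(A) ⊇ FOLLOW(B) ⊇ {$}; new: +{$}
  FOLLOW[S]={$}  FOLLOW[A]={$,a}  FOLLOW[B]={$}
pass 3: (no change)
  FOLLOW[S]={$}  FOLLOW[A]={$,a}  FOLLOW[B]={$}

FOLLOW(A) = ["$", "a"]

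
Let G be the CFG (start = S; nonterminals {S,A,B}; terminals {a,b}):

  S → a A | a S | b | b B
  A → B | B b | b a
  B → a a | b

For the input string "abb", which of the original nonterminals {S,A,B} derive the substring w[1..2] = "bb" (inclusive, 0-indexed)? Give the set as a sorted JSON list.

CNF form of G:
  S -> T0 B | T1 A | T1 S | b
  A -> B T0 | T0 T1 | T1 T1 | b
  B -> T1 T1 | b
  T0 -> b
  T1 -> a

Fill CYK table bottom-up (cells [i..j] with 1 ≤ i ≤ j ≤ 2 only):
  cell(1,1) b: {A,B,S,T0}  orig:{A,B,S}
  cell(2,2) b: {A,B,S,T0}  orig:{A,B,S}
  cell(1,2) bb: {A,S}

Original NTs in T[1,2] deriving "bb": ["A", "S"]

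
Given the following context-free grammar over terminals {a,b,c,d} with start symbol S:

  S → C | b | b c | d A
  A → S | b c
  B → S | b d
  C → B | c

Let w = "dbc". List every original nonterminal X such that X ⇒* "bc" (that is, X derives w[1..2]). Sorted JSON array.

CNF form of G:
  S -> T0 T1 | T0 T2 | T2 A | b | c
  A -> T0 T1 | T0 T2 | T2 A | b | c
  B -> T0 T1 | T0 T2 | T2 A | b | c
  C -> T0 T1 | T0 T2 | T2 A | b | c
  T0 -> b
  T1 -> c
  T2 -> d

CYK table (by increasing span), restricted to cells inside w[1..2]:
  [1..1]={A,B,C,S,T0}  "b"  orig:{A,B,C,S}
  [2..2]={A,B,C,S,T1}  "c"  orig:{A,B,C,S}
  [1..2]={A,B,C,S}  "bc"

Original NTs in T[1,2] deriving "bc": ["A", "B", "C", "S"]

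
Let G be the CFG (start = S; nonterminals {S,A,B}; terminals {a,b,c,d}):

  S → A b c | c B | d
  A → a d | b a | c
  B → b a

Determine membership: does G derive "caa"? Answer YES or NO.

CNF form of G:
  S -> A X4 | T3 B | d
  A -> T0 T1 | T2 T0 | c
  B -> T2 T0
  T0 -> a
  T1 -> d
  T2 -> b
  T3 -> c
  X4 -> T2 T3

CYK fill:
  [0..0]={A,T3}  "c"  orig:{A}
  [1..1]={T0}  "a"  orig:{}
  [2..2]={T0}  "a"  orig:{}
  [0..1]=∅  "ca"
  [1..2]=∅  "aa"
  [0..2]=∅  "caa"

S ∉ T[0,2] ⇒ NO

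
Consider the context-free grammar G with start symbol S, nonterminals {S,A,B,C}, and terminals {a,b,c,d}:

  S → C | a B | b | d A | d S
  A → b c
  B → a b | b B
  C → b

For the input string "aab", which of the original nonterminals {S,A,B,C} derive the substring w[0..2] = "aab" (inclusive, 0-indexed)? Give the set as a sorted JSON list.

CNF form of G:
  S -> T2 B | T3 A | T3 S | b
  A -> T0 T1
  B -> T0 B | T2 T0
  C -> b
  T0 -> b
  T1 -> c
  T2 -> a
  T3 -> d

CYK table (by increasing span) (cells [i..j] with 0 ≤ i ≤ j ≤ 2 only):
  T[0,0] 'a' = {T2}  orig:{}
  T[1,1] 'a' = {T2}  orig:{}
  T[2,2] 'b' = {C,S,T0}  orig:{C,S}
  T[0,1] 'aa' = ∅
  T[1,2] 'ab' = {B}
  T[0,2] 'aab' = {S}

Original NTs in T[0,2] deriving "aab": ["S"]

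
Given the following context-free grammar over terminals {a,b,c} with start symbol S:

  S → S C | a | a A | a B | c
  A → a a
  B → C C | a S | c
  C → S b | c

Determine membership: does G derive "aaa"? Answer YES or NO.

Convert to CNF:
  S -> S C | T0 A | T0 B | a | c
  A -> T0 T0
  B -> C C | T0 S | c
  C -> S T1 | c
  T0 -> a
  T1 -> b

Fill CYK table bottom-up:
  T[0,0] 'a' = {S,T0}  orig:{S}
  T[1,1] 'a' = {S,T0}  orig:{S}
  T[2,2] 'a' = {S,T0}  orig:{S}
  T[0,1] 'aa' = {A,B}
  T[1,2] 'aa' = {A,B}
  T[0,2] 'aaa' = {S}

S ∈ T[0,2] ⇒ YES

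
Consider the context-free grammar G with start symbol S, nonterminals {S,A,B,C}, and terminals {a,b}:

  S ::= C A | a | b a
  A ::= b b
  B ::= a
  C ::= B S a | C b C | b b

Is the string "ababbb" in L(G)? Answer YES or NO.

CNF form of G:
  S -> C A | T0 T1 | a
  A -> T0 T0
  B -> a
  C -> B X2 | C X3 | T0 T0
  T0 -> b
  T1 -> a
  X2 -> S T1
  X3 -> T0 C

CYK fill:
  [0..0]={B,S,T1}  "a"  orig:{B,S}
  [1..1]={T0}  "b"  orig:{}
  [2..2]={B,S,T1}  "a"  orig:{B,S}
  [3..3]={T0}  "b"  orig:{}
  [4..4]={T0}  "b"  orig:{}
  [5..5]={T0}  "b"  orig:{}
  [0..1]=∅  "ab"
  [1..2]={S}  "ba"
  [2..3]=∅  "ab"
  [3..4]={A,C}  "bb"
  [4..5]={A,C}  "bb"
  [0..2]=∅  "aba"
  [1..3]=∅  "bab"
  [2..4]=∅  "abb"
  [3..5]={X3}  "bbb"  orig:{}
  [0..3]=∅  "abab"
  [1..4]=∅  "babb"
  [2..5]=∅  "abbb"
  [0..4]=∅  "ababb"
  [1..5]=∅  "babbb"
  [0..5]=∅  "ababbb"

S ∉ T[0,5] ⇒ NO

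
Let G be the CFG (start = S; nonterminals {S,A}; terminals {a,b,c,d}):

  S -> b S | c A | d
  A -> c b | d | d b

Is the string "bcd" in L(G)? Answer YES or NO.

Convert to CNF:
  S -> T0 A | T1 S | d
  A -> T0 T1 | T2 T1 | d
  T0 -> c
  T1 -> b
  T2 -> d

CYK table (by increasing span):
  T[0,0] 'b' = {T1}  orig:{}
  T[1,1] 'c' = {T0}  orig:{}
  T[2,2] 'd' = {A,S,T2}  orig:{A,S}
  T[0,1] 'bc' = ∅
  T[1,2] 'cd' = {S}
  T[0,2] 'bcd' = {S}

S ∈ T[0,2] ⇒ YES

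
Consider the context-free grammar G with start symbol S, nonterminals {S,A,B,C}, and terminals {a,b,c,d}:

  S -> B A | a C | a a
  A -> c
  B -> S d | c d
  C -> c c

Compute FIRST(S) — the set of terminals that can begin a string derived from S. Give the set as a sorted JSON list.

Compute FIRST by fixpoint:
pass 1:
  A via A→c: +{c}
  B via B→c d: +{c}
  C via C→c c: +{c}
  S via S→B A: +{c}
  S via S→a C: +{a}
  FIRST[S]={a,c}  FIRST[A]={c}  FIRST[B]={c}  FIRST[C]={c}
pass 2:
  B via B→S d: +{a}
  FIRST[S]={a,c}  FIRST[A]={c}  FIRST[B]={a,c}  FIRST[C]={c}
pass 3: (stable)
  FIRST[S]={a,c}  FIRST[A]={c}  FIRST[B]={a,c}  FIRST[C]={c}

FIRST(S) = ["a", "c"]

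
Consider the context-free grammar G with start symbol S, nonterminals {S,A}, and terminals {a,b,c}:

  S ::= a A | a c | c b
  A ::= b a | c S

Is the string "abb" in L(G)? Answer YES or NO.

Convert to CNF:
  S -> T1 A | T1 T2 | T2 T0
  A -> T0 T1 | T2 S
  T0 -> b
  T1 -> a
  T2 -> c

CYK table (by increasing span):
  T[0,0] 'a' = {T1}  orig:{}
  T[1,1] 'b' = {T0}  orig:{}
  T[2,2] 'b' = {T0}  orig:{}
  T[0,1] 'ab' = ∅
  T[1,2] 'bb' = ∅
  T[0,2] 'abb' = ∅

S ∉ T[0,2] ⇒ NO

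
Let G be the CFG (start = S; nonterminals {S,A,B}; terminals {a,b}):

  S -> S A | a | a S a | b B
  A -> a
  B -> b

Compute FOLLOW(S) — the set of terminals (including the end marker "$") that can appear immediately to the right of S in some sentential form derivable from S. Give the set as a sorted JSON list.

FIRST iteration:
iter 1:
  A via A→a: +{a}
  B via B→b: +{b}
  S via S→a: +{a}
  S via S→b B: +{b}
  FIRST(S)={a,b}  FIRST(A)={a}  FIRST(B)={b}
iter 2: done
  FIRST(S)={a,b}  FIRST(A)={a}  FIRST(B)={b}

Compute FOLLOW by fixpoint:
seed FOLLOW(S) with $
round 1:
  S→S A: FOLLOW(S) ⊇ FIRST(A) = {a}; new: +{a}
  S→S A: FOLLOW(A) ⊇ FOLLOW(S) ⊇ {$,a}; new: +{$,a}
  S→b B: FOLLOW(B) ⊇ FOLLOW(S) ⊇ {$,a}; new: +{$,a}
  FOLLOW[S]={$,a}  FOLLOW[A]={$,a}  FOLLOW[B]={$,a}
round 2: (no change)
  FOLLOW[S]={$,a}  FOLLOW[A]={$,a}  FOLLOW[B]={$,a}

FOLLOW(S) = ["$", "a"]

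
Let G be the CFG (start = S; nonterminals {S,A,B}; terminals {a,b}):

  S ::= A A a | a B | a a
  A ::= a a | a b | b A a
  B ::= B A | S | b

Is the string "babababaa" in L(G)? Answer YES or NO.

Convert to CNF:
  S -> A X4 | T0 B | T0 T0
  A -> T0 T0 | T0 T1 | T1 X2
  B -> A X3 | B A | T0 B | T0 T0 | b
  T0 -> a
  T1 -> b
  X2 -> A T0
  X3 -> A T0
  X4 -> A T0

CYK table (by increasing span):
  [0..0]={B,T1}  "b"  orig:{B}
  [1..1]={T0}  "a"  orig:{}
  [2..2]={B,T1}  "b"  orig:{B}
  [3..3]={T0}  "a"  orig:{}
  [4..4]={B,T1}  "b"  orig:{B}
  [5..5]={T0}  "a"  orig:{}
  [6..6]={B,T1}  "b"  orig:{B}
  [7..7]={T0}  "a"  orig:{}
  [8..8]={T0}  "a"  orig:{}
  [0..1]=∅  "ba"
  [1..2]={A,B,S}  "ab"
  [2..3]=∅  "ba"
  [3..4]={A,B,S}  "ab"
  [4..5]=∅  "ba"
  [5..6]={A,B,S}  "ab"
  [6..7]=∅  "ba"
  [7..8]={A,B,S}  "aa"
  [0..2]={B}  "bab"
  [1..3]={X2,X3,X4}  "aba"  orig:{}
  [2..4]={B}  "bab"
  [3..5]={X2,X3,X4}  "aba"  orig:{}
  [4..6]={B}  "bab"
  [5..7]={X2,X3,X4}  "aba"  orig:{}
  [6..8]={B}  "baa"
  [0..3]={A}  "baba"
  [1..4]={B,S}  "abab"
  [2..5]={A}  "baba"
  [3..6]={B,S}  "abab"
  [4..7]={A}  "baba"
  [5..8]={B,S}  "abaa"
  [0..4]={B}  "babab"
  [1..5]={B,S}  "ababa"
  [2..6]={B}  "babab"
  [3..7]={B,S}  "ababa"
  [4..8]={B,X2,X3,X4}  "babaa"  orig:{B}
  [0..5]=∅  "bababa"
  [1..6]={B,S}  "ababab"
  [2..7]=∅  "bababa"
  [3..8]={B,S}  "ababaa"
  [0..6]={B}  "bababab"
  [1..7]=∅  "abababa"
  [2..8]={B}  "bababaa"
  [0..7]=∅  "babababa"
  [1..8]={B,S}  "abababaa"
  [0..8]={B,S}  "babababaa"

S ∈ T[0,8] ⇒ YES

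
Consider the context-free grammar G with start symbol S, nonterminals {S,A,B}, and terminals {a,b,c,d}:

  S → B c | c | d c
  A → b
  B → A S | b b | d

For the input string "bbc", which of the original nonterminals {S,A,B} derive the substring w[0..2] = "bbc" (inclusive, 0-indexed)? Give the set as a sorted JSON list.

Convert to CNF:
  S -> B T1 | T2 T1 | c
  A -> b
  B -> A S | T0 T0 | d
  T0 -> b
  T1 -> c
  T2 -> d

CYK table (by increasing span), restricted to cells inside w[0..2]:
  [0..0]={A,T0}  "b"  orig:{A}
  [1..1]={A,T0}  "b"  orig:{A}
  [2..2]={S,T1}  "c"  orig:{S}
  [0..1]={B}  "bb"
  [1..2]={B}  "bc"
  [0..2]={S}  "bbc"

Original NTs in T[0,2] deriving "bbc": ["S"]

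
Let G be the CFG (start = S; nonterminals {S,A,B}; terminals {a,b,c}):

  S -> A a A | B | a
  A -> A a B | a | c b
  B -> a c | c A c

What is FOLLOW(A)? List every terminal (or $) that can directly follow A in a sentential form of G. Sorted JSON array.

FIRST sets, iterate to fixpoint:
[1]
  A via A→a: +{a}
  A via A→c b: +{c}
  B via B→a c: +{a}
  B via B→c A c: +{c}
  S via S→A a A: +{a,c}
  S: {a,c}  A: {a,c}  B: {a,c}
[2] done
  S: {a,c}  A: {a,c}  B: {a,c}

FOLLOW sets:
seed FOLLOW(S) with $
[1]
  A→A a B: FOLLOW(A) ⊇ FIRST(a) = {a}; new: +{a}
  A→A a B: FOLLOW(B) ⊇ FOLLOW(A) ⊇ {a}; new: +{a}
  B→c A c: FOLLOW(A) ⊇ FIRST(c) = {c}; new: +{c}
  S→A a A: FOLLOW(A) ⊇ FOLLOW(S) ⊇ {$}; new: +{$}
  S→B: FOLLOW(B) ⊇ FOLLOW(S) ⊇ {$}; new: +{$}
  FOLLOW(S)={$}  FOLLOW(A)={$,a,c}  FOLLOW(B)={$,a}
[2]
  A→A a B: FOLLOW(B) ⊇ FOLLOW(A) ⊇ {$,a,c}; new: +{c}
  FOLLOW(S)={$}  FOLLOW(A)={$,a,c}  FOLLOW(B)={$,a,c}
[3] done
  FOLLOW(S)={$}  FOLLOW(A)={$,a,c}  FOLLOW(B)={$,a,c}

FOLLOW(A) = ["$", "a", "c"]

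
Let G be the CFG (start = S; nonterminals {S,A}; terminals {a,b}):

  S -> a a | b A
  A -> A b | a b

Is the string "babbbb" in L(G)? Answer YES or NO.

CNF form of G:
  S -> T0 A | T1 T1
  A -> A T0 | T1 T0
  T0 -> b
  T1 -> a

CYK table (by increasing span):
  T[0,0] 'b' = {T0}  orig:{}
  T[1,1] 'a' = {T1}  orig:{}
  T[2,2] 'b' = {T0}  orig:{}
  T[3,3] 'b' = {T0}  orig:{}
  T[4,4] 'b' = {T0}  orig:{}
  T[5,5] 'b' = {T0}  orig:{}
  T[0,1] 'ba' = ∅
  T[1,2] 'ab' = {A}
  T[2,3] 'bb' = ∅
  T[3,4] 'bb' = ∅
  T[4,5] 'bb' = ∅
  T[0,2] 'bab' = {S}
  T[1,3] 'abb' = {A}
  T[2,4] 'bbb' = ∅
  T[3,5] 'bbb' = ∅
  T[0,3] 'babb' = {S}
  T[1,4] 'abbb' = {A}
  T[2,5] 'bbbb' = ∅
  T[0,4] 'babbb' = {S}
  T[1,5] 'abbbb' = {A}
  T[0,5] 'babbbb' = {S}

S ∈ T[0,5] ⇒ YES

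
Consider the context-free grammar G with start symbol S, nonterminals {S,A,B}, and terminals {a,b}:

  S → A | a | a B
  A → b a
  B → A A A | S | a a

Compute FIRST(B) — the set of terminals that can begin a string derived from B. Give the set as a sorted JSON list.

Compute FIRST by fixpoint:
round 1:
  A via A→b a: +{b}
  B via B→A A A: +{b}
  B via B→a a: +{a}
  S via S→A: +{b}
  S via S→a: +{a}
  FIRST[S]={a,b}  FIRST[A]={b}  FIRST[B]={a,b}
round 2: done
  FIRST[S]={a,b}  FIRST[A]={b}  FIRST[B]={a,b}

FIRST(B) = ["a", "b"]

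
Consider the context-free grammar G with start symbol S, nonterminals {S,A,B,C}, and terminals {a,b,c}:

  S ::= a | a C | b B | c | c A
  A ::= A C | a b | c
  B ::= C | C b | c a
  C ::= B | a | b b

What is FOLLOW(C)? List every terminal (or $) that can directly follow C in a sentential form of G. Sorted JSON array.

FIRST iteration:
round 1:
  A via A→a b: +{a}
  A via A→c: +{c}
  B via B→c a: +{c}
  C via C→B: +{c}
  C via C→a: +{a}
  C via C→b b: +{b}
  S via S→a: +{a}
  S via S→b B: +{b}
  S via S→c: +{c}
  FIRST(S)={a,b,c}  FIRST(A)={a,c}  FIRST(B)={c}  FIRST(C)={a,b,c}
round 2:
  B via B→C: +{a,b}
  FIRST(S)={a,b,c}  FIRST(A)={a,c}  FIRST(B)={a,b,c}  FIRST(C)={a,b,c}
round 3: — fixpoint
  FIRST(S)={a,b,c}  FIRST(A)={a,c}  FIRST(B)={a,b,c}  FIRST(C)={a,b,c}

Compute FOLLOW by fixpoint:
FOLLOW(S) := {$}
pass 1:
  A→A C: FOLLOW(A) ⊇ FIRST(C) = {a,b,c}; new: +{a,b,c}
  A→A C: FOLLOW(C) ⊇ FOLLOW(A) ⊇ {a,b,c}; new: +{a,b,c}
  C→B: FOLLOW(B) ⊇ FOLLOW(C) ⊇ {a,b,c}; new: +{a,b,c}
  S→a C: FOLLOW(C) ⊇ FOLLOW(S) ⊇ {$}; new: +{$}
  S→b B: FOLLOW(B) ⊇ FOLLOW(S) ⊇ {$}; new: +{$}
  S→c A: FOLLOW(A) ⊇ FOLLOW(S) ⊇ {$}; new: +{$}
  S: {$}  A: {$,a,b,c}  B: {$,a,b,c}  C: {$,a,b,c}
pass 2: — fixpoint
  S: {$}  A: {$,a,b,c}  B: {$,a,b,c}  C: {$,a,b,c}

FOLLOW(C) = ["$", "a", "b", "c"]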